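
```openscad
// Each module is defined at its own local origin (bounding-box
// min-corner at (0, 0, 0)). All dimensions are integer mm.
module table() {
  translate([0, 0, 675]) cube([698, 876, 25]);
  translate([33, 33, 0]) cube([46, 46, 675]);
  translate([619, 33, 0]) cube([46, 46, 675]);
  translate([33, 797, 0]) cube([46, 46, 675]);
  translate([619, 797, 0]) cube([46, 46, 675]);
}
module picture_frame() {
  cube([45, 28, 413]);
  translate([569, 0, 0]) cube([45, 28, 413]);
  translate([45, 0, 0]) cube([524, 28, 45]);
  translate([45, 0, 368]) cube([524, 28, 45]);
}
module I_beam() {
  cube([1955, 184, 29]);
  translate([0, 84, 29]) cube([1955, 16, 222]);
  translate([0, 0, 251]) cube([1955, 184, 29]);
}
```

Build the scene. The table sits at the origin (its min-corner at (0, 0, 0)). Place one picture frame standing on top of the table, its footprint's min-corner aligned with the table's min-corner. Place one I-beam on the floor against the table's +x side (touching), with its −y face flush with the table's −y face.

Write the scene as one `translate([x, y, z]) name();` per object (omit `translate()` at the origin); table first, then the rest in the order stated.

table();
translate([0, 0, 700]) picture_frame();
translate([698, 0, 0]) I_beam();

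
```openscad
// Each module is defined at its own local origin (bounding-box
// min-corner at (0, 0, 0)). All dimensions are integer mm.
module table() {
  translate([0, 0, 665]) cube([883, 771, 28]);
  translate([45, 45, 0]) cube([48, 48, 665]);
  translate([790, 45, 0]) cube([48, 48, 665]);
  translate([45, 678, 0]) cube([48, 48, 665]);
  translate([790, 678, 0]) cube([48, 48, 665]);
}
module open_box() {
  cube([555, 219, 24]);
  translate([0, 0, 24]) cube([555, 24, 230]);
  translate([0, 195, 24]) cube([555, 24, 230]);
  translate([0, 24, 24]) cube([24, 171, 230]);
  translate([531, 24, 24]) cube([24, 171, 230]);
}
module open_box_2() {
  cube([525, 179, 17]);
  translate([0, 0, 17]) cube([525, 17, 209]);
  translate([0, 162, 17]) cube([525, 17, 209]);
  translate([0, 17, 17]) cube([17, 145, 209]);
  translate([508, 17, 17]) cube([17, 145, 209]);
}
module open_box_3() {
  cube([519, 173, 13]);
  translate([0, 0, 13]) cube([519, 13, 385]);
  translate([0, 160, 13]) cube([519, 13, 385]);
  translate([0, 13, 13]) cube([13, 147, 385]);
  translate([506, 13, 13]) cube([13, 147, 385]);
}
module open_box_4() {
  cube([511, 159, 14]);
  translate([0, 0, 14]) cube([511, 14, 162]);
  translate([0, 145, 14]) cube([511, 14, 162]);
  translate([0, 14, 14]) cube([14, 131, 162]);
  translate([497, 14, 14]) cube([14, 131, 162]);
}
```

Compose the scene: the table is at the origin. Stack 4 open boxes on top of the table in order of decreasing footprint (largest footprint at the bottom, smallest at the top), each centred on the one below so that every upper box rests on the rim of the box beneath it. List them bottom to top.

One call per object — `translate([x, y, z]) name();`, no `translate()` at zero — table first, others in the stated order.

table();
translate([164, 276, 693]) open_box();
translate([179, 296, 947]) open_box_2();
translate([182, 299, 1173]) open_box_3();
translate([186, 306, 1571]) open_box_4();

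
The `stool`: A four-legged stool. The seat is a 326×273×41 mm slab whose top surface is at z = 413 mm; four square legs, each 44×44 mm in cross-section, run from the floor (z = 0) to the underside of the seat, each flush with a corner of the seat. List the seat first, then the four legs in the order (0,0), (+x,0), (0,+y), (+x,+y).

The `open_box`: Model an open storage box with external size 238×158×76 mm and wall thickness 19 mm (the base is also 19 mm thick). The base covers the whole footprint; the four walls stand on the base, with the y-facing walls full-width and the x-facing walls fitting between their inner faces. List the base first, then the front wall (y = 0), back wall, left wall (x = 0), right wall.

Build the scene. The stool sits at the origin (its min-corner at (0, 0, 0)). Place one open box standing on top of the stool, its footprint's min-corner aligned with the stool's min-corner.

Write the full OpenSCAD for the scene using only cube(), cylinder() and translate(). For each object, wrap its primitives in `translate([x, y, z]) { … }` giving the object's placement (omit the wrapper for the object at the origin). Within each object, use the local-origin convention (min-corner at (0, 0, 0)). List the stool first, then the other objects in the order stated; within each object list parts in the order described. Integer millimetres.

translate([0, 0, 372]) cube([326, 273, 41]);
cube([44, 44, 372]);
translate([282, 0, 0]) cube([44, 44, 372]);
translate([0, 229, 0]) cube([44, 44, 372]);
translate([282, 229, 0]) cube([44, 44, 372]);
translate([0, 0, 413]) {
  cube([238, 158, 19]);
  translate([0, 0, 19]) cube([238, 19, 57]);
  translate([0, 139, 19]) cube([238, 19, 57]);
  translate([0, 19, 19]) cube([19, 120, 57]);
  translate([219, 19, 19]) cube([19, 120, 57]);
}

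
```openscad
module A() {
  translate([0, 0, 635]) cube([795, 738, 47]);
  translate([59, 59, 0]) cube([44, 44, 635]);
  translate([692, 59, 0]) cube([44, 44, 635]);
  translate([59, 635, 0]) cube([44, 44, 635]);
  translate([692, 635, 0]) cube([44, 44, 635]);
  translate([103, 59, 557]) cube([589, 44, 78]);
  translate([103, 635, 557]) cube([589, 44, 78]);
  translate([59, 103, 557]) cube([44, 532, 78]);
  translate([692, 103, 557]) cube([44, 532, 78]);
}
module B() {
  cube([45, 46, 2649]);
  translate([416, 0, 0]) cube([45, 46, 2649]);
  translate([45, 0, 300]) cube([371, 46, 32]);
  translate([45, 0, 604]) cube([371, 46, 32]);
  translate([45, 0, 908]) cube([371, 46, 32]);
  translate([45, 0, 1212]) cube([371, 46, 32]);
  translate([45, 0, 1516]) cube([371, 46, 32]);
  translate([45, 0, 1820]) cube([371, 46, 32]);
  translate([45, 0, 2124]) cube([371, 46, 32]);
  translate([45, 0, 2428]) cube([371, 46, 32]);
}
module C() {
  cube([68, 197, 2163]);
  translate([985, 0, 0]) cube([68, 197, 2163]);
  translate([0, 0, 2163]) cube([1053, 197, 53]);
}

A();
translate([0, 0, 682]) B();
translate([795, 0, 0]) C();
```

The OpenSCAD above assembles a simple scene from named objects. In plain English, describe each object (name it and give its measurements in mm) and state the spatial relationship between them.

A is a table with a 795×738 mm rectangular top, 47 mm thick, top surface at z = 682 mm, supported by four 44×44 mm square legs, each inset 59 mm from the nearest pair of top edges, running from the floor. Four apron rails, 44 mm thick and 78 mm tall, run between adjacent legs with their top edges flush with the underside of the top and their outer faces flush with the legs' outer faces.

B is a wooden ladder with two side rails of 45×46 mm section and 2649 mm height, set 461 mm apart overall. Between them run 8 rectangular rungs (46 mm deep, 32 mm thick), front faces flush with the rails' −y face. The bottom of the first rung is 300 mm above the floor and each subsequent rung is 304 mm higher than the one below.

C is a door frame. The clear opening is 917 mm wide and 2163 mm high. Two 68 mm wide jambs, 197 mm deep, stand either side of the opening from the floor to the top of the opening. A 53 mm thick head sits across the top of both jambs, spanning the full outside width of the frame.

The ladder is on top of the table. The door frame is against the table's +x side, with their −y faces flush.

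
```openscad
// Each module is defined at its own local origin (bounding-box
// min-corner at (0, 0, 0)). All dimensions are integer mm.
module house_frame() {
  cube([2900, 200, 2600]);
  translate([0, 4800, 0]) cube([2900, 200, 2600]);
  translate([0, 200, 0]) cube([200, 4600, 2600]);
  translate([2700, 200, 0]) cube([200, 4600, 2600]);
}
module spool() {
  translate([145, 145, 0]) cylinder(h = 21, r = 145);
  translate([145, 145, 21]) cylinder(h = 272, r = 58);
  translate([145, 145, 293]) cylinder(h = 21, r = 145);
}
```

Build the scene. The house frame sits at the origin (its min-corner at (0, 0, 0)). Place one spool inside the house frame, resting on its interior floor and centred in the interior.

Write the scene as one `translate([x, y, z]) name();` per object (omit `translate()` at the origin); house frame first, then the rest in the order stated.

house_frame();
translate([1305, 2355, 0]) spool();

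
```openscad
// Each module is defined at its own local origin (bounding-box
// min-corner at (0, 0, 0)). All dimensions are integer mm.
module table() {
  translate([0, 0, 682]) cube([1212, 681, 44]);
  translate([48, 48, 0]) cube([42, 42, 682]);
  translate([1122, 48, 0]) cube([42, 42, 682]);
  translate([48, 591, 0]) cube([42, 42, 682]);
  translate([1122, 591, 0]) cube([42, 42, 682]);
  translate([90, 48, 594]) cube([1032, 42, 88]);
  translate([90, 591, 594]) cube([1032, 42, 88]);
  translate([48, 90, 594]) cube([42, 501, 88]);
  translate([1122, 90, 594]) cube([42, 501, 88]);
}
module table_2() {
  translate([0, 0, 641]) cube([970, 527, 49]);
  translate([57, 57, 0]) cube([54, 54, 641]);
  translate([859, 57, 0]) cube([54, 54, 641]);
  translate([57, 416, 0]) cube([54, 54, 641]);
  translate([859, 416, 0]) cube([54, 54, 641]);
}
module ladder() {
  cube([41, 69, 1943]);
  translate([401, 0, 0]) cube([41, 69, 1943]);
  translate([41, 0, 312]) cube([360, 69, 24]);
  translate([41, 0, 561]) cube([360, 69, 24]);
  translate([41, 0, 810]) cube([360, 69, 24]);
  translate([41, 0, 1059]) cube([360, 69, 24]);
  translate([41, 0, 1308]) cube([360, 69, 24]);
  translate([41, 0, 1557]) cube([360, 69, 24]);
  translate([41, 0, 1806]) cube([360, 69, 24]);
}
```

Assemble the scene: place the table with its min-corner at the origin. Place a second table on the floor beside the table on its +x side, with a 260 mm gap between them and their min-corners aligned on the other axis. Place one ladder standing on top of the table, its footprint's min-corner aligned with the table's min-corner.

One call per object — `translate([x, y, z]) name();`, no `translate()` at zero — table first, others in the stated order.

table();
translate([1472, 0, 0]) table_2();
translate([0, 0, 726]) ladder();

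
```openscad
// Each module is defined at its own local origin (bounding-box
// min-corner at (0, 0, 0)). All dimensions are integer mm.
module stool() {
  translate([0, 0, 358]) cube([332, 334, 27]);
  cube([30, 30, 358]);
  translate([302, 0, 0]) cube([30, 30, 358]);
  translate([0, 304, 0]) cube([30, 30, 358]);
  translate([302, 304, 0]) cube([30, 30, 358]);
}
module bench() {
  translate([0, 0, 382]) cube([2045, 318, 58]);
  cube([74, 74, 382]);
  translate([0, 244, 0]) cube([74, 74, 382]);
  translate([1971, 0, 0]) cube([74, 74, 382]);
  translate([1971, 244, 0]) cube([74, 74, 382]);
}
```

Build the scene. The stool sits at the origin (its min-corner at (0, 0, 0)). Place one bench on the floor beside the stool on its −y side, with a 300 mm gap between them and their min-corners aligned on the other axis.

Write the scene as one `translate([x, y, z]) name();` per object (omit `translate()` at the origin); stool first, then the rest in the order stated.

stool();
translate([0, -618, 0]) bench();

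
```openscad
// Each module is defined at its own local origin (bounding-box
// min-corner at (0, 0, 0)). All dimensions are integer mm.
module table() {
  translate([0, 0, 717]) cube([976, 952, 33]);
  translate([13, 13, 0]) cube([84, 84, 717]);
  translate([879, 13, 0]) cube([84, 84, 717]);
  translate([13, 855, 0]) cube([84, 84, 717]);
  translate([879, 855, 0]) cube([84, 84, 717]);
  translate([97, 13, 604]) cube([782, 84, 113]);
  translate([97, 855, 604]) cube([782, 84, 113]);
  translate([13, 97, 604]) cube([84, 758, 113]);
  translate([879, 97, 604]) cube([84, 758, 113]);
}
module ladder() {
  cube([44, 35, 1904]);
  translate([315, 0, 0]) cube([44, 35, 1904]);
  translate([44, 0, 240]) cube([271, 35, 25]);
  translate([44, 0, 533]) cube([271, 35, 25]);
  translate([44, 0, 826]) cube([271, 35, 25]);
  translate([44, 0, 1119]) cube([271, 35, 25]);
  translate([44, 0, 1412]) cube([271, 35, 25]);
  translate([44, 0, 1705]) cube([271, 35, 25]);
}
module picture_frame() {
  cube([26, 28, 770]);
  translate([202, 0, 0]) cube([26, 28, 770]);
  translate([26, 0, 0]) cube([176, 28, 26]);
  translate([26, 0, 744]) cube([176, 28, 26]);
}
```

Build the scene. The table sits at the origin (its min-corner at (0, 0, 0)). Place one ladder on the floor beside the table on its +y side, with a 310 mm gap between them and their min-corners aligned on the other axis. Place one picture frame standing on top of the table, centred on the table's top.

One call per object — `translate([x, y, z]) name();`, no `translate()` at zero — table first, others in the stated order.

table();
translate([0, 1262, 0]) ladder();
translate([374, 462, 750]) picture_frame();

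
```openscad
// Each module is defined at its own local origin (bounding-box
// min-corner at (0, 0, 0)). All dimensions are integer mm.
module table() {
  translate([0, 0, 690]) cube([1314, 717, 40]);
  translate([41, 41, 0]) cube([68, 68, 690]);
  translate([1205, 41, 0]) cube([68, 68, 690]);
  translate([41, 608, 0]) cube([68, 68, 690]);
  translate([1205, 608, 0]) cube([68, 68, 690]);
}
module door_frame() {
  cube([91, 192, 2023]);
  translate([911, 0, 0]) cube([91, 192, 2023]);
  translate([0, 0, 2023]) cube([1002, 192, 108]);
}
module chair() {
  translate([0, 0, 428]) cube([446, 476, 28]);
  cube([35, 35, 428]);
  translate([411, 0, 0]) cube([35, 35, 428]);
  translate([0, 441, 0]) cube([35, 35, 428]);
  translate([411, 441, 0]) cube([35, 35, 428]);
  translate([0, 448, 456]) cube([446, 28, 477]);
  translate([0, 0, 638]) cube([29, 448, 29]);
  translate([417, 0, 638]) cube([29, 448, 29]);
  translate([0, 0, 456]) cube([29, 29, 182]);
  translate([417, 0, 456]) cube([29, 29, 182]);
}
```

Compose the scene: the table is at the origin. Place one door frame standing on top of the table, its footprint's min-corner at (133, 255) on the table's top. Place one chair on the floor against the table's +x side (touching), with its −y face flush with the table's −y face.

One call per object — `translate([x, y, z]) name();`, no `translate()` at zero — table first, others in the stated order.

table();
translate([133, 255, 730]) door_frame();
translate([1314, 0, 0]) chair();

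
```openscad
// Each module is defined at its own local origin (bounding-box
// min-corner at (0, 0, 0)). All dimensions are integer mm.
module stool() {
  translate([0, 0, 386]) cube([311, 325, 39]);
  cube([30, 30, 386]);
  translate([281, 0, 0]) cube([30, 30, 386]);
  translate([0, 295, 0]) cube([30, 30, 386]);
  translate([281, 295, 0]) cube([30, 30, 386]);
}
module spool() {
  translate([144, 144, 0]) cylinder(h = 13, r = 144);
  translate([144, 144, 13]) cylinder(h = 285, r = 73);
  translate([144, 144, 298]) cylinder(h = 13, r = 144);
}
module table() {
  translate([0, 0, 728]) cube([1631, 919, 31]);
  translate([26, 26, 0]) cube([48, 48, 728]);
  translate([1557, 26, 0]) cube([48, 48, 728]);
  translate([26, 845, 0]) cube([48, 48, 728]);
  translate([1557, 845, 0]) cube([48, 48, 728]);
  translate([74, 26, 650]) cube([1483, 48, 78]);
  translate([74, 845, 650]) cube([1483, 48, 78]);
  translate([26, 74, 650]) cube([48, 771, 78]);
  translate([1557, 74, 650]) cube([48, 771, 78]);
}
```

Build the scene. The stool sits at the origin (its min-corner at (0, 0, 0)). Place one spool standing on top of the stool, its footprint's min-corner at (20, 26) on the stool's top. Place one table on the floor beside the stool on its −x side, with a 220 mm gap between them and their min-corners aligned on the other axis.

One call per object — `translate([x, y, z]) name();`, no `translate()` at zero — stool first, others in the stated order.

stool();
translate([20, 26, 425]) spool();
translate([-1851, 0, 0]) table();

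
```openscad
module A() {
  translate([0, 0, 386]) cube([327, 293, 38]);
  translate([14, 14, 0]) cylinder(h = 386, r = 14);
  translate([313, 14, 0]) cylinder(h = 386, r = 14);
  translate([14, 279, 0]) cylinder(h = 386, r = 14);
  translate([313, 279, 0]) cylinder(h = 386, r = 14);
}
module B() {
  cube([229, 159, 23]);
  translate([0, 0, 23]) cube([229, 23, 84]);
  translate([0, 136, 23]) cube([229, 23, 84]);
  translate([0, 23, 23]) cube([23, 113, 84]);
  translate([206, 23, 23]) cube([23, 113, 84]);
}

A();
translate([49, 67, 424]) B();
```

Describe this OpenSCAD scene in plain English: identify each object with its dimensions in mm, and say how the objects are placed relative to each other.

A is a four-legged stool. The seat is 327×293 mm, 38 mm thick, top at z = 424 mm. It stands on four round legs, each 28 mm in diameter, from z = 0 to the seat underside, each leg's axis is inset half a diameter from the nearest pair of seat edges (so the leg's bounding box is flush with the corner).

B is an open storage box with external size 229×159×107 mm and wall thickness 23 mm (the base is also 23 mm thick). The base covers the whole footprint; the four walls stand on the base, with the y-facing walls full-width and the x-facing walls fitting between their inner faces.

The open box is on top of the stool, centred.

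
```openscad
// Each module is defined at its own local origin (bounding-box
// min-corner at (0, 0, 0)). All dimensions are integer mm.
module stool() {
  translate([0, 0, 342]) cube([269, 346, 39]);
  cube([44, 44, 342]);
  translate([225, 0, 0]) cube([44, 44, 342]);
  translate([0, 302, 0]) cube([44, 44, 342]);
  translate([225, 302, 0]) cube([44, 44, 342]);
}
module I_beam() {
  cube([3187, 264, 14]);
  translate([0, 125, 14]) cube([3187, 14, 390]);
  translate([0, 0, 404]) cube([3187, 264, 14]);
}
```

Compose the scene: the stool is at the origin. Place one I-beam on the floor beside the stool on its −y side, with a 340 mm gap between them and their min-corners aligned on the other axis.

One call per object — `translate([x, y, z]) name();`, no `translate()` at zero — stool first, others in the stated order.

stool();
translate([0, -604, 0]) I_beam();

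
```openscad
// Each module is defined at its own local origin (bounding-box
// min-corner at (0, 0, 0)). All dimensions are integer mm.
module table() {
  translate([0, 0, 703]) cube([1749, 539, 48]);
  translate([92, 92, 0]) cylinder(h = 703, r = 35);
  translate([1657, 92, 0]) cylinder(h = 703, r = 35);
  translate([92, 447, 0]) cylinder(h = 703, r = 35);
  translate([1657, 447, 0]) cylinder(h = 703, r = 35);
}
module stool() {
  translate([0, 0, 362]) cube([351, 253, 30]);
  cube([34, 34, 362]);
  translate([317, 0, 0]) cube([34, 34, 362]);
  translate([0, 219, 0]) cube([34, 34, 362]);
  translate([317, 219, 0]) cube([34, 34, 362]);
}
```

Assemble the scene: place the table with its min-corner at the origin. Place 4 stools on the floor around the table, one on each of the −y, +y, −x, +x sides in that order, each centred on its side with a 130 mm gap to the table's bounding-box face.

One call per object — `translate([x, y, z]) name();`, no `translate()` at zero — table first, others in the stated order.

table();
translate([699, -383, 0]) stool();
translate([699, 669, 0]) stool();
translate([-481, 143, 0]) stool();
translate([1879, 143, 0]) stool();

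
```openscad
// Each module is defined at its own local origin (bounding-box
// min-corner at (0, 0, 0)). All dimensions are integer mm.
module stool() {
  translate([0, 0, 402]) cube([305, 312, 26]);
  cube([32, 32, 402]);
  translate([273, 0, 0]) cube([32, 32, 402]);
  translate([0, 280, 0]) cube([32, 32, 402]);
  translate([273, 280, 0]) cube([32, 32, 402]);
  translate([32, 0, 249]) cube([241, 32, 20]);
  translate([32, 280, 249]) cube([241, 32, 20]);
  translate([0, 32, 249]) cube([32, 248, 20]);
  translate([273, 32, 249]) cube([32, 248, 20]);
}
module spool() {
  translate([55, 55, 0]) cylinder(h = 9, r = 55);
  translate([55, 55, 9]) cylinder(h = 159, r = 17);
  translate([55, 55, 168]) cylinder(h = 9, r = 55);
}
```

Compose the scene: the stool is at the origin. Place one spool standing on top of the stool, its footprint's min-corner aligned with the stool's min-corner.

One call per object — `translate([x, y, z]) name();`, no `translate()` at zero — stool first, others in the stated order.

stool();
translate([0, 0, 428]) spool();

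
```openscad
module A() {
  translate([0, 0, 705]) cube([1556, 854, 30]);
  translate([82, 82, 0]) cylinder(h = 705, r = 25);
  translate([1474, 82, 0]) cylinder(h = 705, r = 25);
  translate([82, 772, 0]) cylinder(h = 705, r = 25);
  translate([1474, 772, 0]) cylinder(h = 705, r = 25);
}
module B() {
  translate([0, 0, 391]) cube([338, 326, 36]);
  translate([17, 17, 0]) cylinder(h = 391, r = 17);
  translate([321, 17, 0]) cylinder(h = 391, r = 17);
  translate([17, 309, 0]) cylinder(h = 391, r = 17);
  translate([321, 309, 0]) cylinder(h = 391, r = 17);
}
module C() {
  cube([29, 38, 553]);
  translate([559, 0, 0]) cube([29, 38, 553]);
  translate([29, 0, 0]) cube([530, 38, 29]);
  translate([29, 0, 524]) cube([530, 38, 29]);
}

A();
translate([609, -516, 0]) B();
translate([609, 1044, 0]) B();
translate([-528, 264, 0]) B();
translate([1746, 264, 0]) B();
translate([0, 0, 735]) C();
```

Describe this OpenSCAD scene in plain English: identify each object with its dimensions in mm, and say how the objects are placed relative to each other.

A is a rectangular dining table. The top is 1556×854×30 mm with its upper surface at z = 735 mm. It stands on four round legs of 50 mm diameter, each leg's bounding box inset 57 mm from the nearest pair of top edges, running from the floor to the underside of the top.

B is a four-legged stool. The seat is 338×326 mm, 36 mm thick, top at z = 427 mm. It stands on four round legs, each 34 mm in diameter, from z = 0 to the seat underside, each leg's axis is inset half a diameter from the nearest pair of seat edges (so the leg's bounding box is flush with the corner).

C is a rectangular picture frame lying in the x–z plane (depth along y). The opening is 530 mm wide (x) by 495 mm tall (z), surrounded by a border 29 mm wide on all four sides. The frame is 38 mm deep and is made of two full-height vertical stiles with two horizontal rails fitted between them.

Four stools sit around the table at the −y, +y, −x, +x sides. The picture frame is on top of the table.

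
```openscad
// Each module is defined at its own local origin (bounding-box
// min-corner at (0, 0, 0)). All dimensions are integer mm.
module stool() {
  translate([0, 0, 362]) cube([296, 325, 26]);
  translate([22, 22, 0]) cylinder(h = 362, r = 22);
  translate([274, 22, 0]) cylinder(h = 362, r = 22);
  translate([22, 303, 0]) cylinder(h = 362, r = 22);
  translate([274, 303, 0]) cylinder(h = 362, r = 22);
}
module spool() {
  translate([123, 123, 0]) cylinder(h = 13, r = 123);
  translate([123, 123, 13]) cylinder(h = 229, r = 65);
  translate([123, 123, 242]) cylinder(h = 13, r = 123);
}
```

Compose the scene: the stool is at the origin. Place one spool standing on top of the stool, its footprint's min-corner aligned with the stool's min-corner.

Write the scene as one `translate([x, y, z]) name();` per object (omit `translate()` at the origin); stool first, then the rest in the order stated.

stool();
translate([0, 0, 388]) spool();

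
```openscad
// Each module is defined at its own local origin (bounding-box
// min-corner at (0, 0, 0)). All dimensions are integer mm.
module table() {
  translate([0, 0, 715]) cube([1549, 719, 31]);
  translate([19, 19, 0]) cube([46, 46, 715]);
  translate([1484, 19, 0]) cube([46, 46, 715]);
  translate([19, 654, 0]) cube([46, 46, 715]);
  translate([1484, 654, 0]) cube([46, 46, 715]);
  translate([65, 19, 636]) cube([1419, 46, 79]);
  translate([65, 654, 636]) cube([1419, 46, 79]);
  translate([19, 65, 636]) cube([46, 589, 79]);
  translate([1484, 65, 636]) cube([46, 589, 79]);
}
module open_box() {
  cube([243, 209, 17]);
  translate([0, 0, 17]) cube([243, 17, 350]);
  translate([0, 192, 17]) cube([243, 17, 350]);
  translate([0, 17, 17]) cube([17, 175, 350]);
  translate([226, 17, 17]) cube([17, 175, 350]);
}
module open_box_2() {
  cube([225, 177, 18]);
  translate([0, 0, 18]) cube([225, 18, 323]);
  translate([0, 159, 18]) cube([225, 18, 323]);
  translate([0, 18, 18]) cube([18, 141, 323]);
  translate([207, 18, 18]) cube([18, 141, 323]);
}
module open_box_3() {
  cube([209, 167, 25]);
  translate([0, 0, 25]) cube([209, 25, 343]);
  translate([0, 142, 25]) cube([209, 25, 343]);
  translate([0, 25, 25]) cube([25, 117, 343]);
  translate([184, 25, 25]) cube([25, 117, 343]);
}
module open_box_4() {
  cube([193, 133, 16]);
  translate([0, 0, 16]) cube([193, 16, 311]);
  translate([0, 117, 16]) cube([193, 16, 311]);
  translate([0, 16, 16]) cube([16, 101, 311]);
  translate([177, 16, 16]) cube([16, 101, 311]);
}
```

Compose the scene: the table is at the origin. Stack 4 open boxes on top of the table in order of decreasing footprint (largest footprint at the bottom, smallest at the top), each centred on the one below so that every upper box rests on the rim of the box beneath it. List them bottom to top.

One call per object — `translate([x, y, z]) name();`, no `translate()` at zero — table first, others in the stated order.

table();
translate([653, 255, 746]) open_box();
translate([662, 271, 1113]) open_box_2();
translate([670, 276, 1454]) open_box_3();
translate([678, 293, 1822]) open_box_4();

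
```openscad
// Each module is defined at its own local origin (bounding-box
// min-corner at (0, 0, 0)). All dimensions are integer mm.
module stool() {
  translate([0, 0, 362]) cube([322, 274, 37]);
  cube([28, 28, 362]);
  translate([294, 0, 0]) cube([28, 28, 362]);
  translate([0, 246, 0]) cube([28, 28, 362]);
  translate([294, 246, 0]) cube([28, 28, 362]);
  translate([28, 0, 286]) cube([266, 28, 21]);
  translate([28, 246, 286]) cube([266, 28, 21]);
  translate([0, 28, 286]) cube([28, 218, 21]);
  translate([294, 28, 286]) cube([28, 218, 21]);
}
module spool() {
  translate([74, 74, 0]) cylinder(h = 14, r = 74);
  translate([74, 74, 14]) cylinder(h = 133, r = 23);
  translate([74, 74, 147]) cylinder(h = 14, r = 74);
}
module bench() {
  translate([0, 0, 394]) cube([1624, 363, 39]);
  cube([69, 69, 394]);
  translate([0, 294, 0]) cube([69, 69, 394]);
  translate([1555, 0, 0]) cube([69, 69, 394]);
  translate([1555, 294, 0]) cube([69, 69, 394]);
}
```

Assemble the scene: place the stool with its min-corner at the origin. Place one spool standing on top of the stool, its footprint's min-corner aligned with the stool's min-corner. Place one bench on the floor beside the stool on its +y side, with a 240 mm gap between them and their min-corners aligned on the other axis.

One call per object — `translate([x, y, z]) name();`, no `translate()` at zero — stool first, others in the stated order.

stool();
translate([0, 0, 399]) spool();
translate([0, 514, 0]) bench();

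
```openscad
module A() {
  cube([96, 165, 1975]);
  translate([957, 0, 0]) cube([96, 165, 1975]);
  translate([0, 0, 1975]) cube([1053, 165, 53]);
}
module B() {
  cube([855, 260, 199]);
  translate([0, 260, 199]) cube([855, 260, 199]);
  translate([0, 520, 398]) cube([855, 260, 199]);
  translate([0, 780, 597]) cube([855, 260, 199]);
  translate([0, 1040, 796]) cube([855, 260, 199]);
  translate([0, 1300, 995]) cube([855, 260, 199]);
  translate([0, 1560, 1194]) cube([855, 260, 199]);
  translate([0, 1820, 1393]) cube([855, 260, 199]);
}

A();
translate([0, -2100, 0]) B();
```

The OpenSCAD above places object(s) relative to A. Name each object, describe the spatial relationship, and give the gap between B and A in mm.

A is a door frame. B is a staircase. The staircase is on the floor beside the door frame on its −y side. The gap between the staircase and the door frame is 20 mm.

The staircase's nearest face is 20 mm from the door frame's −y face.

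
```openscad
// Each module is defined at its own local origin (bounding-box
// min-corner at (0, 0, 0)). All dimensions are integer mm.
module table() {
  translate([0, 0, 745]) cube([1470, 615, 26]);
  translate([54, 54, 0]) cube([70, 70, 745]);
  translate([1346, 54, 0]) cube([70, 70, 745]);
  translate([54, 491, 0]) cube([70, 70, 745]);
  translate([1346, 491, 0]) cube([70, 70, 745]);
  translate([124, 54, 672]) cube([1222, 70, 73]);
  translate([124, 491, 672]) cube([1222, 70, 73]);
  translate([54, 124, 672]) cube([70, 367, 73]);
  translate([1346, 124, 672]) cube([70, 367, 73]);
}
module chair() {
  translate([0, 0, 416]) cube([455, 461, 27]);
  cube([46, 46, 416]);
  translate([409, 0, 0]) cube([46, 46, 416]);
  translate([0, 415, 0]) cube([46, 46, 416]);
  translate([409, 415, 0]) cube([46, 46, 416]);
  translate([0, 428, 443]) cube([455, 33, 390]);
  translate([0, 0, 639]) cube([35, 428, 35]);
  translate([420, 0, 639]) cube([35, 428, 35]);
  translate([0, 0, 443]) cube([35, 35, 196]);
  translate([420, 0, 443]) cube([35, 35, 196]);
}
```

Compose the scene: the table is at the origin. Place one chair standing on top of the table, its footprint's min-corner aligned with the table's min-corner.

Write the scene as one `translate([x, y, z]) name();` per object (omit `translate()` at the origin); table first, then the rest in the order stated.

table();
translate([0, 0, 771]) chair();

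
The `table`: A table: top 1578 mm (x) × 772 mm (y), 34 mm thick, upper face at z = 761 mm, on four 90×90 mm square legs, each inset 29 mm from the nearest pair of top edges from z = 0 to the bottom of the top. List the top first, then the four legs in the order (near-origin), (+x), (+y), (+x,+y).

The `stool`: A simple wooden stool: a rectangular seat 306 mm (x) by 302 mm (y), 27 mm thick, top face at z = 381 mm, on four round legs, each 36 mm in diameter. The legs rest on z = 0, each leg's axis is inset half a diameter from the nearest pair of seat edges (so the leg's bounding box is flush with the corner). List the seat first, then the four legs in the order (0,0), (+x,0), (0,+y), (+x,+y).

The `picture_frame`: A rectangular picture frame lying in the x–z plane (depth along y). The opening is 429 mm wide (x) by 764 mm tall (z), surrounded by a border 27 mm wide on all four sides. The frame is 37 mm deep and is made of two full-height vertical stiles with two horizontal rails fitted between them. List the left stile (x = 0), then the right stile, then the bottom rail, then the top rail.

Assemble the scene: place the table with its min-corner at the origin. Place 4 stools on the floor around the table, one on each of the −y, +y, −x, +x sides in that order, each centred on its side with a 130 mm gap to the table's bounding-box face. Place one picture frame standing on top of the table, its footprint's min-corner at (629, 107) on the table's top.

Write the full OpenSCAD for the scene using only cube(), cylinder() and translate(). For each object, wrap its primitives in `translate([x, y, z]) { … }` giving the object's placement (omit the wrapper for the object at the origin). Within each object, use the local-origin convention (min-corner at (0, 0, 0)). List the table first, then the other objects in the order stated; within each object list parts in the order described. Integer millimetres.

translate([0, 0, 727]) cube([1578, 772, 34]);
translate([29, 29, 0]) cube([90, 90, 727]);
translate([1459, 29, 0]) cube([90, 90, 727]);
translate([29, 653, 0]) cube([90, 90, 727]);
translate([1459, 653, 0]) cube([90, 90, 727]);
translate([636, -432, 0]) {
  translate([0, 0, 354]) cube([306, 302, 27]);
  translate([18, 18, 0]) cylinder(h = 354, r = 18);
  translate([288, 18, 0]) cylinder(h = 354, r = 18);
  translate([18, 284, 0]) cylinder(h = 354, r = 18);
  translate([288, 284, 0]) cylinder(h = 354, r = 18);
}
translate([636, 902, 0]) {
  translate([0, 0, 354]) cube([306, 302, 27]);
  translate([18, 18, 0]) cylinder(h = 354, r = 18);
  translate([288, 18, 0]) cylinder(h = 354, r = 18);
  translate([18, 284, 0]) cylinder(h = 354, r = 18);
  translate([288, 284, 0]) cylinder(h = 354, r = 18);
}
translate([-436, 235, 0]) {
  translate([0, 0, 354]) cube([306, 302, 27]);
  translate([18, 18, 0]) cylinder(h = 354, r = 18);
  translate([288, 18, 0]) cylinder(h = 354, r = 18);
  translate([18, 284, 0]) cylinder(h = 354, r = 18);
  translate([288, 284, 0]) cylinder(h = 354, r = 18);
}
translate([1708, 235, 0]) {
  translate([0, 0, 354]) cube([306, 302, 27]);
  translate([18, 18, 0]) cylinder(h = 354, r = 18);
  translate([288, 18, 0]) cylinder(h = 354, r = 18);
  translate([18, 284, 0]) cylinder(h = 354, r = 18);
  translate([288, 284, 0]) cylinder(h = 354, r = 18);
}
translate([629, 107, 761]) {
  cube([27, 37, 818]);
  translate([456, 0, 0]) cube([27, 37, 818]);
  translate([27, 0, 0]) cube([429, 37, 27]);
  translate([27, 0, 791]) cube([429, 37, 27]);
}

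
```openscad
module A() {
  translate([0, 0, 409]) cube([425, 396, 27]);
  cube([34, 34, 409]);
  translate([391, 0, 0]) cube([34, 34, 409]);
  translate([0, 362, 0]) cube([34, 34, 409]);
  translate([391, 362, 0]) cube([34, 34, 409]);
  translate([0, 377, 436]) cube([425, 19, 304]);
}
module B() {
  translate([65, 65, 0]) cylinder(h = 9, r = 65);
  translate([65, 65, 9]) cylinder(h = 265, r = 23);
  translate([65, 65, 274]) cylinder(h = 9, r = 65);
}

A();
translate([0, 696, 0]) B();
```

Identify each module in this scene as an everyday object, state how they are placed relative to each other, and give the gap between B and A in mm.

A is a chair. B is a spool. The spool is on the floor beside the chair on its +y side. The gap between the spool and the chair is 300 mm.

The spool's nearest face is 300 mm from the chair's +y face.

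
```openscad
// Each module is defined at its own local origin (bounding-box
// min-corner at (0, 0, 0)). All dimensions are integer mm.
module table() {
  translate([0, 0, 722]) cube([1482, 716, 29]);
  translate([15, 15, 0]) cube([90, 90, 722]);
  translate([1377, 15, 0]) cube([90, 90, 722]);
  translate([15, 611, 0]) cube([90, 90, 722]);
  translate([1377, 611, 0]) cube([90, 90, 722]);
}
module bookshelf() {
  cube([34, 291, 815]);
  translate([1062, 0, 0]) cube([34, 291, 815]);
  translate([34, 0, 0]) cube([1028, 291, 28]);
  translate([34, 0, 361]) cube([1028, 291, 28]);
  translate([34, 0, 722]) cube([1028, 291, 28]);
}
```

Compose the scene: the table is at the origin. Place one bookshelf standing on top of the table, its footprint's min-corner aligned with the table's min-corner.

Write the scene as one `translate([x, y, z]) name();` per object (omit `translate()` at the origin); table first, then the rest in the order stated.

table();
translate([0, 0, 751]) bookshelf();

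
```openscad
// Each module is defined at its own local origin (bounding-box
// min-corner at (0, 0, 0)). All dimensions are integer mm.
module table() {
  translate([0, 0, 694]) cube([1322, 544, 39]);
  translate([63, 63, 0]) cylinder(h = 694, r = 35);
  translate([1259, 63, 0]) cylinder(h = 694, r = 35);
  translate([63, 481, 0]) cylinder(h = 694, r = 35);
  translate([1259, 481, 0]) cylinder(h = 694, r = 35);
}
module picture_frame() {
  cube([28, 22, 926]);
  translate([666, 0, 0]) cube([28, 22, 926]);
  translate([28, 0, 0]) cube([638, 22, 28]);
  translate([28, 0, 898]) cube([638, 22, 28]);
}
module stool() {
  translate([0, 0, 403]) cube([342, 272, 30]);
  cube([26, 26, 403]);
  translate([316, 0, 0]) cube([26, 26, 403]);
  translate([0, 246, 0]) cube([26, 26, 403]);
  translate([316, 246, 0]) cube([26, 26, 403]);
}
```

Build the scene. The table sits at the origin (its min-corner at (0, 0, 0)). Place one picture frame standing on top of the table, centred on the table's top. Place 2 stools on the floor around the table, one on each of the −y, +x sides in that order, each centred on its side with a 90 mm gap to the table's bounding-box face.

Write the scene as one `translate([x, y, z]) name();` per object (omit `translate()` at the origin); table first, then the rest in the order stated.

table();
translate([314, 261, 733]) picture_frame();
translate([490, -362, 0]) stool();
translate([1412, 136, 0]) stool();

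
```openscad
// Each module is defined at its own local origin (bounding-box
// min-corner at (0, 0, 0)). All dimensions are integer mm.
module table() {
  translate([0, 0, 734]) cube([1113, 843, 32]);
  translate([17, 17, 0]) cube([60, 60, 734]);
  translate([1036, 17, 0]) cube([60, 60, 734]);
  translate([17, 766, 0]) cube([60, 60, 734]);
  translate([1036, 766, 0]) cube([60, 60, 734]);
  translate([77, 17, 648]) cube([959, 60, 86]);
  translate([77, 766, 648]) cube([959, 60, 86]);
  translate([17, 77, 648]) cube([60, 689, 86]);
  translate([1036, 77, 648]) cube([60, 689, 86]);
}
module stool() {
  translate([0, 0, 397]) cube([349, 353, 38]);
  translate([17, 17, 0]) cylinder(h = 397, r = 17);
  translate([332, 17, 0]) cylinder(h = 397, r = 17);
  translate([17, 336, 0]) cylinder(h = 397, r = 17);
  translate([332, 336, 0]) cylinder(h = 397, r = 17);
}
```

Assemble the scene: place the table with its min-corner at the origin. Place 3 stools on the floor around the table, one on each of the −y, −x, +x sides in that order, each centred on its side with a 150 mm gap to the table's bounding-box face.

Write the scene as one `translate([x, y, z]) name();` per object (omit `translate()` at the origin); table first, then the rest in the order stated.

table();
translate([382, -503, 0]) stool();
translate([-499, 245, 0]) stool();
translate([1263, 245, 0]) stool();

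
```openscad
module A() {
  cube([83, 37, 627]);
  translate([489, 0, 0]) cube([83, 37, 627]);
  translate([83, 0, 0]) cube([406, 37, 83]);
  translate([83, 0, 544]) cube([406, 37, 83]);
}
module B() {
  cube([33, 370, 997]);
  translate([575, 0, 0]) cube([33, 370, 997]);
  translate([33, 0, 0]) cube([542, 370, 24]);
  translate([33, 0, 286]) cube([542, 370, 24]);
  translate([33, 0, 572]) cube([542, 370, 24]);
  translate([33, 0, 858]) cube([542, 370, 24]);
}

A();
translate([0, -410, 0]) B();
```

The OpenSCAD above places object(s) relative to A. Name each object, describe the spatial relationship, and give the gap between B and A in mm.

The bookshelf's nearest face is 40 mm from the picture frame's −y face.

A is a picture frame. B is a bookshelf. The bookshelf is on the floor beside the picture frame on its −y side. The gap between the bookshelf and the picture frame is 40 mm.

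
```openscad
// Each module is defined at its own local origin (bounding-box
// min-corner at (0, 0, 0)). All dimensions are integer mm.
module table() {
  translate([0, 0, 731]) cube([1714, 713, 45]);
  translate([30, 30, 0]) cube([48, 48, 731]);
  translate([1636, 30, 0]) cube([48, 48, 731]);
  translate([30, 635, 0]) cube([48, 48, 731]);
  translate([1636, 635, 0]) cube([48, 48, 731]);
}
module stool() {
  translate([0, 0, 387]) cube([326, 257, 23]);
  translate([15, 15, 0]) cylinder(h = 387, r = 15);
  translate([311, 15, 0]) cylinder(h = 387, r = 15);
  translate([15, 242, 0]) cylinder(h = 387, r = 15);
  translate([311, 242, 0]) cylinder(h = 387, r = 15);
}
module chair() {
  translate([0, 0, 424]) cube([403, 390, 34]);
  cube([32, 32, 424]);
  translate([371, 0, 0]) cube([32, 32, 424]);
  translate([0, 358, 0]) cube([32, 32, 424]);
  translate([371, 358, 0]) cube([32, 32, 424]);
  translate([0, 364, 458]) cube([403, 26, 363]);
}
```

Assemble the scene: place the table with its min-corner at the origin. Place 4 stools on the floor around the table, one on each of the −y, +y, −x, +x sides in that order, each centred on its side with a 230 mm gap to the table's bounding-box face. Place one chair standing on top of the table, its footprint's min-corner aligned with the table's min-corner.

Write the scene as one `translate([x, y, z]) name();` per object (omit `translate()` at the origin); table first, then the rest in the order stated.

table();
translate([694, -487, 0]) stool();
translate([694, 943, 0]) stool();
translate([-556, 228, 0]) stool();
translate([1944, 228, 0]) stool();
translate([0, 0, 776]) chair();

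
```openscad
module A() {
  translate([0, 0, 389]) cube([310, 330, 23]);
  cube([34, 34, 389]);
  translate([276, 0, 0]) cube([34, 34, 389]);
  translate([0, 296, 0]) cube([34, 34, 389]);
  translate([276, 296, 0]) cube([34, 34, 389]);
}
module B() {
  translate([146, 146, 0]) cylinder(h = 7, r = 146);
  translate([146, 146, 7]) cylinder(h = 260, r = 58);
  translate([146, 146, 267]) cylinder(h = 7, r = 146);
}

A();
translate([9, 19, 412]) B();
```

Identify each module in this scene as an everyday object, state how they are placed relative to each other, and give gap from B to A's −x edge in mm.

The spool's min-x is at 9; the stool's min-x is 0; gap = 9 mm.

A is a stool. B is a spool. The spool is on top of the stool, centred. The gap from the spool to the stool's −x edge is 9 mm.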